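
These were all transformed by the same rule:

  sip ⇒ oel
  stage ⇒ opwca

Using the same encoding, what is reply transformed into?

Compare letters: s→o is +22, i→e is +22, p→l is +22 — a constant shift. Every letter moves 22 places later in the alphabet, wrapping around z→a.
On reply: r+22=n, e+22=a, p+22=l, l+22=h, y+22=u.

nalhu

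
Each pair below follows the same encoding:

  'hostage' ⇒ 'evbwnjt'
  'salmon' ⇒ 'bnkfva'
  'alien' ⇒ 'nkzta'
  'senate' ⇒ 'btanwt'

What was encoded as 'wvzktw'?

h(7)→e(4) and o(14)→v(21) fit y≡21x+13 (mod 26); the inverse of 21 mod 26 is 5. This is an affine cipher: with a=0,…,z=25, each position x becomes (21x+13) mod 26.
Undoing it on wvzktw: w(22)→5·(22−13)≡19=t; v(21)→5·(21−13)≡14=o; z(25)→5·(25−13)≡8=i; k(10)→5·(10−13)≡11=l; t(19)→5·(19−13)≡4=e; w(22)→5·(22−13)≡19=t (all mod 26).

toilet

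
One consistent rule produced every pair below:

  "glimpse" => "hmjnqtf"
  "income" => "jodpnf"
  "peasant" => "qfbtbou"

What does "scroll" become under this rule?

tdspmm

Compare letters: g→h is +1, l→m is +1, i→j is +1 — a constant shift. Every letter moves 1 place later in the alphabet, wrapping around z→a.
On scroll: s+1=t, c+1=d, r+1=s, o+1=p, l+1=m, l+1=m.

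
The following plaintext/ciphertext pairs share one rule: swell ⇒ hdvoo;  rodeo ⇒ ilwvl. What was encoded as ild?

Each letter is replaced by its mirror in the alphabet: a↔z, b↔y, c↔x, and so on (the Atbash cipher).
Undoing it on ild: i↔r, l↔o, d↔w.

row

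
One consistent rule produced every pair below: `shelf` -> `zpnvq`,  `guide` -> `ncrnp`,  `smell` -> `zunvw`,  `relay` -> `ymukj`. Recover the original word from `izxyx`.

Each letter shifts forward by (position + 7), i.e. 7, 8, 9, … — the shift grows by one for each successive letter.
Undoing it on izxyx: i−7=b, z−8=r, x−9=o, y−10=o, x−11=m.

broom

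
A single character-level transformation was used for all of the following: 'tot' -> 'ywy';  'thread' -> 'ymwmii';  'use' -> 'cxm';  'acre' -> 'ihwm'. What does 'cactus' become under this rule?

The rule splits by letter class: vowels +8, consonants +5.
Applying it to cactus: c(cons)+5=h, a(vowel)+8=i, c(cons)+5=h, t(cons)+5=y, u(vowel)+8=c, s(cons)+5=x.

hihycx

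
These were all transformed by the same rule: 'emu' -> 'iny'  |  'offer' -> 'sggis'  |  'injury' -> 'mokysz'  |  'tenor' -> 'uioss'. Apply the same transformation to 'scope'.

tdsqi

The shift depends on letter class: consonant m→n is +1, but vowel e→i is +4. Two shifts are in play — +4 for a/e/i/o/u, +1 for every other letter.
On scope: s(cons)+1=t, c(cons)+1=d, o(vowel)+4=s, p(cons)+1=q, e(vowel)+4=i.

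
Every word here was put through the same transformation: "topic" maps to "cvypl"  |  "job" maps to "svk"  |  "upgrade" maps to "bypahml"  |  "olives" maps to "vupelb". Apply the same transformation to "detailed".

mlchpulm

Vowels shift forward by 7 and consonants shift forward by 9.
For detailed: d(cons)+9=m, e(vowel)+7=l, t(cons)+9=c, a(vowel)+7=h, i(vowel)+7=p, l(cons)+9=u, e(vowel)+7=l, d(cons)+9=m.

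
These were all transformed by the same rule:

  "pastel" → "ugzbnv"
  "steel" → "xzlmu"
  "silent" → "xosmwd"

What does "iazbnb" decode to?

In pastel: p→u is +5, a→g is +6, s→z is +7, t→b is +8 — the shift increases by 1 each position. Letter i (0-indexed) is shifted by i+5, so successive shifts are 5, 6, 7, ….
Decoding iazbnb: i−5=d, a−6=u, z−7=s, b−8=t, n−9=e, b−10=r.

duster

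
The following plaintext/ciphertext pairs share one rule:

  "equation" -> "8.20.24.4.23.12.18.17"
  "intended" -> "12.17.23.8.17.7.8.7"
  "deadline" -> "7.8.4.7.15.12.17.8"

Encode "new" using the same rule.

17.8.26

e is letter #5 and maps to 8: an offset of 3. Letters become their 1-based position plus 3 (so a→4, b→5, …).
On new: n=14→17, e=5→8, w=23→26.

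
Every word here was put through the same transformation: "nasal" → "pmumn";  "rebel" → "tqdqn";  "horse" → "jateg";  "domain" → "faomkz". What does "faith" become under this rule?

Shifts by position in nasal: pos 0: n→p (+2), pos 1: a→m (+12), pos 2: s→u (+2), pos 3: a→m (+12) — repeating every 2. It's a Vigenère-style cipher with numeric key [2,12]: position i shifts by key[i mod 2].
On faith: f+2=h, a+12=m, i+2=k, t+12=f, h+2=j.

hmkfj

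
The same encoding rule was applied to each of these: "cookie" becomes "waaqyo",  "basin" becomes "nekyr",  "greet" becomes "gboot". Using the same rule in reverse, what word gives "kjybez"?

spiral

c(2)→w(22) and o(14)→a(0) fit y≡9x+4 (mod 26); the inverse of 9 mod 26 is 3. Treating letters as 0–25, the rule is x ↦ 9x + 4 (mod 26).
Undoing it on kjybez: k(10)→3·(10−4)≡18=s; j(9)→3·(9−4)≡15=p; y(24)→3·(24−4)≡8=i; b(1)→3·(1−4)≡17=r; e(4)→3·(4−4)≡0=a; z(25)→3·(25−4)≡11=l (all mod 26).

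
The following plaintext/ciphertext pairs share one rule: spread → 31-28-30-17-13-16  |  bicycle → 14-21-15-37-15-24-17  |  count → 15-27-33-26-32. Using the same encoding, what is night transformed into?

26-21-19-20-32

s is letter #19 and maps to 31: an offset of 12. Each letter is replaced by its alphabet position (a=1..z=26) + 12.
On night: n=14→26, i=9→21, g=7→19, h=8→20, t=20→32.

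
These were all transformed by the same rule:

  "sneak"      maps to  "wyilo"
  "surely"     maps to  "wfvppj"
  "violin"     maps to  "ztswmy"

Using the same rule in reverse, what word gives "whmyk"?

swing

Shifts by position in sneak: pos 0: s→w (+4), pos 1: n→y (+11), pos 2: e→i (+4), pos 3: a→l (+11) — repeating every 2. It's a Vigenère-style cipher with numeric key [4,11]: position i shifts by key[i mod 2].
Reversing it on whmyk: w−4=s, h−11=w, m−4=i, y−11=n, k−4=g.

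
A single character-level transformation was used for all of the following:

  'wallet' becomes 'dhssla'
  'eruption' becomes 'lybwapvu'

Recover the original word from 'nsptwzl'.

glimpse

This is a Caesar cipher with shift 7.
Undoing it on nsptwzl: n−7=g, s−7=l, p−7=i, t−7=m, w−7=p, z−7=s, l−7=e.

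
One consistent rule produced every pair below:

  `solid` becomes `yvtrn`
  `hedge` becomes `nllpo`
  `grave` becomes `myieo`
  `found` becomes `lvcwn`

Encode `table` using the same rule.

Letter i (0-indexed) is shifted by i+6, so successive shifts are 6, 7, 8, ….
Applying it to table: t+6=z, a+7=h, b+8=j, l+9=u, e+10=o.

zhjuo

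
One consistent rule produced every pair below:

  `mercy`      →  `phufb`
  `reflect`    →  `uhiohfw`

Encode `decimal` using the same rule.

Compare letters: m→p is +3, e→h is +3, r→u is +3 — a constant shift. This is a Caesar cipher with shift 3.
On decimal: d+3=g, e+3=h, c+3=f, i+3=l, m+3=p, a+3=d, l+3=o.

ghflpdo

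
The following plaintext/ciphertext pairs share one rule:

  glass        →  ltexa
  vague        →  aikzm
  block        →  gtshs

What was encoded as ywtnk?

Shifts by position in glass: pos 0: g→l (+5), pos 1: l→t (+8), pos 2: a→e (+4), pos 3: s→x (+5), pos 4: s→a (+8) — repeating every 3. A repeating key of period 3 is used — shifts +5, +8, +4 over and over.
Decoding ywtnk: y−5=t, w−8=o, t−4=p, n−5=i, k−8=c.

topic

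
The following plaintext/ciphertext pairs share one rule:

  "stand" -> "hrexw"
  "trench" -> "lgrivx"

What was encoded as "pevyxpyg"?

Read the word backwards and shift each letter +4.
Undoing it on pevyxpyg: shift back: p−4=l, e−4=a, v−4=r, y−4=u, x−4=t, p−4=l, y−4=u, g−4=c → larutluc; then reverse → cultural.

cultural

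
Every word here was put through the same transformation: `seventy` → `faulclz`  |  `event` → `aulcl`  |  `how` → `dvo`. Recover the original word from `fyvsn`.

glory

The word is reversed, then every letter is shifted forward by 7.
Undoing it on fyvsn: shift back: f−7=y, y−7=r, v−7=o, s−7=l, n−7=g → yrolg; then reverse → glory.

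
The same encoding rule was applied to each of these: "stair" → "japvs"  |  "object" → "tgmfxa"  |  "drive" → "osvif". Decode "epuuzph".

hallway

s(18)→j(9) and t(19)→a(0) fit y≡17x+15 (mod 26); the inverse of 17 mod 26 is 23. This is an affine cipher: with a=0,…,z=25, each position x becomes (17x+15) mod 26.
Decoding epuuzph: e(4)→23·(4−15)≡7=h; p(15)→23·(15−15)≡0=a; u(20)→23·(20−15)≡11=l; u(20)→23·(20−15)≡11=l; z(25)→23·(25−15)≡22=w; p(15)→23·(15−15)≡0=a; h(7)→23·(7−15)≡24=y (all mod 26).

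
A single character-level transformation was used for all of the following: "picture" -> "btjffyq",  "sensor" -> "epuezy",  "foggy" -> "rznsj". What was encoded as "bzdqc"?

power

Shifts by position in picture: pos 0: p→b (+12), pos 1: i→t (+11), pos 2: c→j (+7), pos 3: t→f (+12), pos 4: u→f (+11), pos 5: r→y (+7) — repeating every 3. It's a Vigenère-style cipher with numeric key [12,11,7]: position i shifts by key[i mod 3].
Reversing it on bzdqc: b−12=p, z−11=o, d−7=w, q−12=e, c−11=r.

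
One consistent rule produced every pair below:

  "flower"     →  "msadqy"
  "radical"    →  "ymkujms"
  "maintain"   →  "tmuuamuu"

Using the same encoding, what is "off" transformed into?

amm

The shift depends on letter class: consonant f→m is +7, but vowel o→a is +12. Vowels shift forward by 12 and consonants shift forward by 7.
On off: o(vowel)+12=a, f(cons)+7=m, f(cons)+7=m.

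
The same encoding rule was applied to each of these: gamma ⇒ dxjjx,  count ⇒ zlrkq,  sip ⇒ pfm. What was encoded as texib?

Compare letters: g→d is +23, a→x is +23, m→j is +23 — a constant shift. It's a constant shift of +23 (ROT23).
Reversing it on texib: t−23=w, e−23=h, x−23=a, i−23=l, b−23=e.

whale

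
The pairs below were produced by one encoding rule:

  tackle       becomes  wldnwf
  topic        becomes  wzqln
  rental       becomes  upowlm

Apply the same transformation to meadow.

It's a Vigenère-style cipher with numeric key [3,11,1]: position i shifts by key[i mod 3].
Applying it to meadow: m+3=p, e+11=p, a+1=b, d+3=g, o+11=z, w+1=x.

ppbgzx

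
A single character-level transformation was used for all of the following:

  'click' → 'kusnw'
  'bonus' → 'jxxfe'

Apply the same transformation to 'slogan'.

In click: c→k is +8, l→u is +9, i→s is +10, c→n is +11 — the shift increases by 1 each position. The shift increases by 1 at each position, starting from +8: 8, 9, 10, ….
Applying it to slogan: s+8=a, l+9=u, o+10=y, g+11=r, a+12=m, n+13=a.

auyrma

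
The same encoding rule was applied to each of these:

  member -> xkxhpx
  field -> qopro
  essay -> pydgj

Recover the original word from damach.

suburb

Shifts by position in member: pos 0: m→x (+11), pos 1: e→k (+6), pos 2: m→x (+11), pos 3: b→h (+6) — repeating every 2. A repeating key of period 2 is used — shifts +11, +6 over and over.
Undoing it on damach: d−11=s, a−6=u, m−11=b, a−6=u, c−11=r, h−6=b.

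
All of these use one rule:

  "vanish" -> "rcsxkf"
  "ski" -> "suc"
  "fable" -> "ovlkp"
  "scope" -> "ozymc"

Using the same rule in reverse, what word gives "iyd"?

Two steps: reverse the string, then apply a Caesar shift of +10.
Decoding iyd: shift back: i−10=y, y−10=o, d−10=t → yot; then reverse → toy.

toy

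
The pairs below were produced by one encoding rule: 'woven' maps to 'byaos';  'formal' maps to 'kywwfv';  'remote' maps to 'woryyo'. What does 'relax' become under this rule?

The shifts repeat in a cycle of length 2: positions 0,1,… shift by +5, +10, then the pattern repeats.
Applying it to relax: r+5=w, e+10=o, l+5=q, a+10=k, x+5=c.

woqkc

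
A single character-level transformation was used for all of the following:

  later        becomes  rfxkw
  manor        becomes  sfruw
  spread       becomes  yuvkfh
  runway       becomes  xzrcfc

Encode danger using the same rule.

Shifts by position in later: pos 0: l→r (+6), pos 1: a→f (+5), pos 2: t→x (+4), pos 3: e→k (+6), pos 4: r→w (+5) — repeating every 3. It's a Vigenère-style cipher with numeric key [6,5,4]: position i shifts by key[i mod 3].
On danger: d+6=j, a+5=f, n+4=r, g+6=m, e+5=j, r+4=v.

jfrmjv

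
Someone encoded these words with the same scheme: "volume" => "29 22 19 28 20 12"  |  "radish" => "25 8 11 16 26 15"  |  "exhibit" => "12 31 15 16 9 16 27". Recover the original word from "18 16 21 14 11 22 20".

v is letter #22 and maps to 29: an offset of 7. Each letter is replaced by its alphabet position (a=1..z=26) + 7.
Undoing it on 18 16 21 14 11 22 20: 18→(18−7)÷1=11=k, 16→(16−7)÷1=9=i, 21→(21−7)÷1=14=n, 14→(14−7)÷1=7=g, 11→(11−7)÷1=4=d, 22→(22−7)÷1=15=o, 20→(20−7)÷1=13=m.

kingdom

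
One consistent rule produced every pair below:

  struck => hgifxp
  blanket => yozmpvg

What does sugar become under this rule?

hftzi

Each pair mirrors across the alphabet (s↔h, t↔g, r↔i): positions sum to 25. This is the alphabet-reversal cipher (Atbash): a becomes z, b becomes y, etc.
On sugar: s↔h, u↔f, g↔t, a↔z, r↔i.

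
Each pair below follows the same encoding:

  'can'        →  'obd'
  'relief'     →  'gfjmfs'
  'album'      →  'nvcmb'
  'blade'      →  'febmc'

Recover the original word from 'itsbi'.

harsh

Read the word backwards and shift each letter +1.
Undoing it on itsbi: shift back: i−1=h, t−1=s, s−1=r, b−1=a, i−1=h → hsrah; then reverse → harsh.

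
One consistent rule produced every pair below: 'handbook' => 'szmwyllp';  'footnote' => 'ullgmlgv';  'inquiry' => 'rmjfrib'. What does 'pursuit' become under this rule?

Each pair mirrors across the alphabet (h↔s, a↔z, n↔m): positions sum to 25. This is the alphabet-reversal cipher (Atbash): a becomes z, b becomes y, etc.
For pursuit: p↔k, u↔f, r↔i, s↔h, u↔f, i↔r, t↔g.

kfihfrg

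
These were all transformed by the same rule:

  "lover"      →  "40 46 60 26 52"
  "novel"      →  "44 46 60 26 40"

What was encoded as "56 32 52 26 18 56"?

l(#12)→40 and o(#15)→46: differences scale by 2, so n = 2·pos + 16. With a=1..z=26, the number is 2·pos + 16.
Undoing it on 56 32 52 26 18 56: 56→(56−16)÷2=20=t, 32→(32−16)÷2=8=h, 52→(52−16)÷2=18=r, 26→(26−16)÷2=5=e, 18→(18−16)÷2=1=a, 56→(56−16)÷2=20=t.

threat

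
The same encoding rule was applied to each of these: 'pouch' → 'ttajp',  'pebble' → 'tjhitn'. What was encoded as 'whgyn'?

scarf

In pouch: p→t is +4, o→t is +5, u→a is +6, c→j is +7 — the shift increases by 1 each position. Letter i (0-indexed) is shifted by i+4, so successive shifts are 4, 5, 6, ….
Decoding whgyn: w−4=s, h−5=c, g−6=a, y−7=r, n−8=f.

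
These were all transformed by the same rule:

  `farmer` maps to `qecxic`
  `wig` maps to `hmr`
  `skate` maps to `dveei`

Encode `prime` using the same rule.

The shift depends on letter class: consonant f→q is +11, but vowel a→e is +4. Vowels shift forward by 4 and consonants shift forward by 11.
On prime: p(cons)+11=a, r(cons)+11=c, i(vowel)+4=m, m(cons)+11=x, e(vowel)+4=i.

acmxi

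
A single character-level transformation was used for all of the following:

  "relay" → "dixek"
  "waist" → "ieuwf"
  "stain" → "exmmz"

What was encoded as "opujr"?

cliff

Shifts by position in relay: pos 0: r→d (+12), pos 1: e→i (+4), pos 2: l→x (+12), pos 3: a→e (+4) — repeating every 2. It's a Vigenère-style cipher with numeric key [12,4]: position i shifts by key[i mod 2].
Decoding opujr: o−12=c, p−4=l, u−12=i, j−4=f, r−12=f.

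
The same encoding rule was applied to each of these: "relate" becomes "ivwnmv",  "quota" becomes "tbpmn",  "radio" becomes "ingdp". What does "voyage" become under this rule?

qpjnzv

r(17)→i(8) and e(4)→v(21) fit y≡15x+13 (mod 26); the inverse of 15 mod 26 is 7. Treating letters as 0–25, the rule is x ↦ 15x + 13 (mod 26).
On voyage: v(21)→15·21+13≡16=q; o(14)→15·14+13≡15=p; y(24)→15·24+13≡9=j; a(0)→15·0+13≡13=n; g(6)→15·6+13≡25=z; e(4)→15·4+13≡21=v (all mod 26).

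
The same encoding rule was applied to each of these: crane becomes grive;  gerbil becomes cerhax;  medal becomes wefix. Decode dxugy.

c(2)→g(6) and r(17)→r(17) fit y≡25x+8 (mod 26); the inverse of 25 mod 26 is 25. Each letter's alphabet position (a=0..z=25) is mapped through 25·x+8 mod 26 — an affine cipher.
Reversing it on dxugy: d(3)→25·(3−8)≡5=f; x(23)→25·(23−8)≡11=l; u(20)→25·(20−8)≡14=o; g(6)→25·(6−8)≡2=c; y(24)→25·(24−8)≡10=k (all mod 26).

flock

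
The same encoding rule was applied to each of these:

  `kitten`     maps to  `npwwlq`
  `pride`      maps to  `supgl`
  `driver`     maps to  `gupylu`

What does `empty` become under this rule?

The shift depends on letter class: consonant k→n is +3, but vowel i→p is +7. The rule splits by letter class: vowels +7, consonants +3.
For empty: e(vowel)+7=l, m(cons)+3=p, p(cons)+3=s, t(cons)+3=w, y(cons)+3=b.

lpswb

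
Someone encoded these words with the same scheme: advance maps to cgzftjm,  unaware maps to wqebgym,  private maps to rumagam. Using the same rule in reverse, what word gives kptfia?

In advance: a→c is +2, d→g is +3, v→z is +4, a→f is +5 — the shift increases by 1 each position. The shift increases by 1 at each position, starting from +2: 2, 3, 4, ….
Undoing it on kptfia: k−2=i, p−3=m, t−4=p, f−5=a, i−6=c, a−7=t.

impact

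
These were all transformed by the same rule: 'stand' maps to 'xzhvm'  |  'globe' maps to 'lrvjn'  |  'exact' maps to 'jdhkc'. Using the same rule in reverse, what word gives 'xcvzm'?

In stand: s→x is +5, t→z is +6, a→h is +7, n→v is +8 — the shift increases by 1 each position. Letter i (0-indexed) is shifted by i+5, so successive shifts are 5, 6, 7, ….
Reversing it on xcvzm: x−5=s, c−6=w, v−7=o, z−8=r, m−9=d.

sword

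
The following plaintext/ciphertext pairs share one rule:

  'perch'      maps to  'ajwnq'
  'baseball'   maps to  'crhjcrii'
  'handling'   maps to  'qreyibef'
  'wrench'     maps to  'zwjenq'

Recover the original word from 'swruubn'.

Treating letters as 0–25, the rule is x ↦ 11x + 17 (mod 26).
Decoding swruubn: s(18)→19·(18−17)≡19=t; w(22)→19·(22−17)≡17=r; r(17)→19·(17−17)≡0=a; u(20)→19·(20−17)≡5=f; u(20)→19·(20−17)≡5=f; b(1)→19·(1−17)≡8=i; n(13)→19·(13−17)≡2=c (all mod 26).

traffic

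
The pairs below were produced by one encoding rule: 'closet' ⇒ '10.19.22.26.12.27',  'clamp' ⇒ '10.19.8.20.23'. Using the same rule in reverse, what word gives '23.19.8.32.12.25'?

player

The number is (letter's place in the alphabet, a=1) + 7.
Reversing it on 23.19.8.32.12.25: 23→(23−7)÷1=16=p, 19→(19−7)÷1=12=l, 8→(8−7)÷1=1=a, 32→(32−7)÷1=25=y, 12→(12−7)÷1=5=e, 25→(25−7)÷1=18=r.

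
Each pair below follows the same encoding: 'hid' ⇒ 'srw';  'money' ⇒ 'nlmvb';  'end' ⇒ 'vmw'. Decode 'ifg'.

Each pair mirrors across the alphabet (h↔s, i↔r, d↔w): positions sum to 25. Each letter is replaced by its mirror in the alphabet: a↔z, b↔y, c↔x, and so on (the Atbash cipher).
Decoding ifg: i↔r, f↔u, g↔t.

rut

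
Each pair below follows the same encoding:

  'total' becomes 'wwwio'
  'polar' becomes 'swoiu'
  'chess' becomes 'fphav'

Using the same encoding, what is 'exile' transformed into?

hflth

Shifts by position in total: pos 0: t→w (+3), pos 1: o→w (+8), pos 2: t→w (+3), pos 3: a→i (+8) — repeating every 2. It's a Vigenère-style cipher with numeric key [3,8]: position i shifts by key[i mod 2].
For exile: e+3=h, x+8=f, i+3=l, l+8=t, e+3=h.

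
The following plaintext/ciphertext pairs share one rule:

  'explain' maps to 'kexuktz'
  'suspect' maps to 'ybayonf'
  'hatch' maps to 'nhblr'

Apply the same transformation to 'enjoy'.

kurxi

In explain: e→k is +6, x→e is +7, p→x is +8, l→u is +9 — the shift increases by 1 each position. Letter i (0-indexed) is shifted by i+6, so successive shifts are 6, 7, 8, ….
On enjoy: e+6=k, n+7=u, j+8=r, o+9=x, y+10=i.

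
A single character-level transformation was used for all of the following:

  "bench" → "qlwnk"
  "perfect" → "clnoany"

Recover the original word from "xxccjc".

tattoo

The output letters match the input read backwards, each shifted +9: bench reversed is hcneb. The word is reversed, then every letter is shifted forward by 9.
Reversing it on xxccjc: shift back: x−9=o, x−9=o, c−9=t, c−9=t, j−9=a, c−9=t → oottat; then reverse → tattoo.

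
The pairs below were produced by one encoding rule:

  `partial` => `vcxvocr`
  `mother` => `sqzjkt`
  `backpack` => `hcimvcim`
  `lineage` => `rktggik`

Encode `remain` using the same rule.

Shifts by position in partial: pos 0: p→v (+6), pos 1: a→c (+2), pos 2: r→x (+6), pos 3: t→v (+2) — repeating every 2. It's a Vigenère-style cipher with numeric key [6,2]: position i shifts by key[i mod 2].
Applying it to remain: r+6=x, e+2=g, m+6=s, a+2=c, i+6=o, n+2=p.

xgscop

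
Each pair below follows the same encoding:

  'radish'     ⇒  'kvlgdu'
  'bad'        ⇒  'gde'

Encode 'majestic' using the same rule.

flwvhmdp

Two steps: reverse the string, then apply a Caesar shift of +3.
For majestic: reverse → citsejam; then shift: c+3=f, i+3=l, t+3=w, s+3=v, e+3=h, j+3=m, a+3=d, m+3=p.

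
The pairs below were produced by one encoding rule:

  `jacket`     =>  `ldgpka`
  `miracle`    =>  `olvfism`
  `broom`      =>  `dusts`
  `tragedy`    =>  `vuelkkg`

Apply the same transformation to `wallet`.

In jacket: j→l is +2, a→d is +3, c→g is +4, k→p is +5 — the shift increases by 1 each position. Each letter shifts forward by (position + 2), i.e. 2, 3, 4, … — the shift grows by one for each successive letter.
Applying it to wallet: w+2=y, a+3=d, l+4=p, l+5=q, e+6=k, t+7=a.

ydpqka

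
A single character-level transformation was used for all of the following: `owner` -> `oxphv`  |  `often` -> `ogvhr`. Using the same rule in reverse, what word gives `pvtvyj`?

pursue

The shift increases by 1 at each position, starting from +0: 0, 1, 2, ….
Undoing it on pvtvyj: p−0=p, v−1=u, t−2=r, v−3=s, y−4=u, j−5=e.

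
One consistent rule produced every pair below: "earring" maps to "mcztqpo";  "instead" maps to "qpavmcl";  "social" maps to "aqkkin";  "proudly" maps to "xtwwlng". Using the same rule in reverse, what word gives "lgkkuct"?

decimal

Shifts by position in earring: pos 0: e→m (+8), pos 1: a→c (+2), pos 2: r→z (+8), pos 3: r→t (+2) — repeating every 2. A repeating key of period 2 is used — shifts +8, +2 over and over.
Reversing it on lgkkuct: l−8=d, g−2=e, k−8=c, k−2=i, u−8=m, c−2=a, t−8=l.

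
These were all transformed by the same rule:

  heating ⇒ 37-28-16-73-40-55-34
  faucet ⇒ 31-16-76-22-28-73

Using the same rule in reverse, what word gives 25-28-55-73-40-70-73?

dentist

h(#8)→37 and e(#5)→28: differences scale by 3, so n = 3·pos + 13. The formula is n = 3×(alphabet index, a=1) + 13.
Decoding 25-28-55-73-40-70-73: 25→(25−13)÷3=4=d, 28→(28−13)÷3=5=e, 55→(55−13)÷3=14=n, 73→(73−13)÷3=20=t, 40→(40−13)÷3=9=i, 70→(70−13)÷3=19=s, 73→(73−13)÷3=20=t.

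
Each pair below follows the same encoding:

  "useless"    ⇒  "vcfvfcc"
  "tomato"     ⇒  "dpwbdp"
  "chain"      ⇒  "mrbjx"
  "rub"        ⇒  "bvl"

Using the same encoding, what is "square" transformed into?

The shift depends on letter class: consonant s→c is +10, but vowel u→v is +1. Two shifts are in play — +1 for a/e/i/o/u, +10 for every other letter.
On square: s(cons)+10=c, q(cons)+10=a, u(vowel)+1=v, a(vowel)+1=b, r(cons)+10=b, e(vowel)+1=f.

cavbbf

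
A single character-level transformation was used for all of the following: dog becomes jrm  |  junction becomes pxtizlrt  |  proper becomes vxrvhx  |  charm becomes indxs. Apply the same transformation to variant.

bdxldtz

The rule splits by letter class: vowels +3, consonants +6.
On variant: v(cons)+6=b, a(vowel)+3=d, r(cons)+6=x, i(vowel)+3=l, a(vowel)+3=d, n(cons)+6=t, t(cons)+6=z.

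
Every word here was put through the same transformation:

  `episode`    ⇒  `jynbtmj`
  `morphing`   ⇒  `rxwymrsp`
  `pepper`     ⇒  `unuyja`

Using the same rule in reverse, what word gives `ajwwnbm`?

varnish

Shifts by position in episode: pos 0: e→j (+5), pos 1: p→y (+9), pos 2: i→n (+5), pos 3: s→b (+9) — repeating every 2. The shifts repeat in a cycle of length 2: positions 0,1,… shift by +5, +9, then the pattern repeats.
Decoding ajwwnbm: a−5=v, j−9=a, w−5=r, w−9=n, n−5=i, b−9=s, m−5=h.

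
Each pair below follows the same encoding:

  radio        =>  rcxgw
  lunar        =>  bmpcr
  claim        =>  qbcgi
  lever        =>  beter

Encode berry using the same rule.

r(17)→r(17) and a(0)→c(2) fit y≡7x+2 (mod 26); the inverse of 7 mod 26 is 15. Treating letters as 0–25, the rule is x ↦ 7x + 2 (mod 26).
On berry: b(1)→7·1+2≡9=j; e(4)→7·4+2≡4=e; r(17)→7·17+2≡17=r; r(17)→7·17+2≡17=r; y(24)→7·24+2≡14=o (all mod 26).

jerro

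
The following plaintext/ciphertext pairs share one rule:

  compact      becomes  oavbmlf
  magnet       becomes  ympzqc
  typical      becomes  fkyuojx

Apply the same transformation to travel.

The shifts repeat in a cycle of length 3: positions 0,1,… shift by +12, +12, +9, then the pattern repeats.
Applying it to travel: t+12=f, r+12=d, a+9=j, v+12=h, e+12=q, l+9=u.

fdjhqu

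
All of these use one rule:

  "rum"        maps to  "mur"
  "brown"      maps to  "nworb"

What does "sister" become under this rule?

It's just the letters in reverse order.
Applying it to sister: reverse → retsis.

retsis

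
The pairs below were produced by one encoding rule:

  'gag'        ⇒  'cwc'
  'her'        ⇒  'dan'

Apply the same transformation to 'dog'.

zkc

Compare letters: g→c is +22, a→w is +22, g→c is +22 — a constant shift. It's a constant shift of +22 (ROT22).
For dog: d+22=z, o+22=k, g+22=c.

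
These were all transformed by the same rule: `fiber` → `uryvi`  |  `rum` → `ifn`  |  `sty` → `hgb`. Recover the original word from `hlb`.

Each pair mirrors across the alphabet (f↔u, i↔r, b↔y): positions sum to 25. This is the alphabet-reversal cipher (Atbash): a becomes z, b becomes y, etc.
Reversing it on hlb: h↔s, l↔o, b↔y.

soy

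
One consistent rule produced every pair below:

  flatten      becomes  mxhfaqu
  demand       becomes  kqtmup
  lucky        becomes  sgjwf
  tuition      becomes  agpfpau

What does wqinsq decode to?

Shifts by position in flatten: pos 0: f→m (+7), pos 1: l→x (+12), pos 2: a→h (+7), pos 3: t→f (+12) — repeating every 2. The shifts repeat in a cycle of length 2: positions 0,1,… shift by +7, +12, then the pattern repeats.
Decoding wqinsq: w−7=p, q−12=e, i−7=b, n−12=b, s−7=l, q−12=e.

pebble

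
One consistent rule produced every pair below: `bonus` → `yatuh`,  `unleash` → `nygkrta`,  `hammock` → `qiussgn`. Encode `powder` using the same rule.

Two steps: reverse the string, then apply a Caesar shift of +6.
Applying it to powder: reverse → redwop; then shift: r+6=x, e+6=k, d+6=j, w+6=c, o+6=u, p+6=v.

xkjcuv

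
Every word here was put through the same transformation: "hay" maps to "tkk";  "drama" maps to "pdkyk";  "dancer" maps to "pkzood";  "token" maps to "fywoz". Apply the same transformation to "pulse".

Vowels shift forward by 10 and consonants shift forward by 12.
For pulse: p(cons)+12=b, u(vowel)+10=e, l(cons)+12=x, s(cons)+12=e, e(vowel)+10=o.

bexeo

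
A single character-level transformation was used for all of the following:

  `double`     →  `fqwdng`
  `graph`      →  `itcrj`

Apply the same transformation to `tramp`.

vtcor

Compare letters: d→f is +2, o→q is +2, u→w is +2 — a constant shift. This is a Caesar cipher with shift 2.
Applying it to tramp: t+2=v, r+2=t, a+2=c, m+2=o, p+2=r.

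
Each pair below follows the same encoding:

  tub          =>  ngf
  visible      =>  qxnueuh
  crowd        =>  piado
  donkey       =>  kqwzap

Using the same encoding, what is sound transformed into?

pzgae

Read the word backwards and shift each letter +12.
Applying it to sound: reverse → dnuos; then shift: d+12=p, n+12=z, u+12=g, o+12=a, s+12=e.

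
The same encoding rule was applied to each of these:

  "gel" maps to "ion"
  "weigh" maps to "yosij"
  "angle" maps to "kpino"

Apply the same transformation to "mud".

oef

The shift depends on letter class: consonant g→i is +2, but vowel e→o is +10. Vowels shift forward by 10 and consonants shift forward by 2.
On mud: m(cons)+2=o, u(vowel)+10=e, d(cons)+2=f.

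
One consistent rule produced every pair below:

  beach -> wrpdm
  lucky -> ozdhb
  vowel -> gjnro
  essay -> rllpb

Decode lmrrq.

b(1)→w(22) and e(4)→r(17) fit y≡7x+15 (mod 26); the inverse of 7 mod 26 is 15. Treating letters as 0–25, the rule is x ↦ 7x + 15 (mod 26).
Undoing it on lmrrq: l(11)→15·(11−15)≡18=s; m(12)→15·(12−15)≡7=h; r(17)→15·(17−15)≡4=e; r(17)→15·(17−15)≡4=e; q(16)→15·(16−15)≡15=p (all mod 26).

sheep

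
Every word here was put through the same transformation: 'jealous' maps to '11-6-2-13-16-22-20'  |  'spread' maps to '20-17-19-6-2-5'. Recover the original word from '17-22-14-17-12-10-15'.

j is letter #10 and maps to 11: an offset of 1. Letters become their 1-based position plus 1 (so a→2, b→3, …).
Reversing it on 17-22-14-17-12-10-15: 17→(17−1)÷1=16=p, 22→(22−1)÷1=21=u, 14→(14−1)÷1=13=m, 17→(17−1)÷1=16=p, 12→(12−1)÷1=11=k, 10→(10−1)÷1=9=i, 15→(15−1)÷1=14=n.

pumpkin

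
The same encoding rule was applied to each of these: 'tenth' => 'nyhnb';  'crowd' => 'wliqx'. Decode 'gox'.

Compare letters: t→n is +20, e→y is +20, n→h is +20 — a constant shift. This is a Caesar cipher with shift 20.
Undoing it on gox: g−20=m, o−20=u, x−20=d.

mud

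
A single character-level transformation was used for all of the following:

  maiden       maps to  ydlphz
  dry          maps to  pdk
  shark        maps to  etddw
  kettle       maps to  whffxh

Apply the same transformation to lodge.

The shift depends on letter class: consonant m→y is +12, but vowel a→d is +3. Vowels shift forward by 3 and consonants shift forward by 12.
On lodge: l(cons)+12=x, o(vowel)+3=r, d(cons)+12=p, g(cons)+12=s, e(vowel)+3=h.

xrpsh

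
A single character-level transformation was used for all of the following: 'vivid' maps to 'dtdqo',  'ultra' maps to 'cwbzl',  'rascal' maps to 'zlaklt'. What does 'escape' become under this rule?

A repeating key of period 3 is used — shifts +8, +11, +8 over and over.
Applying it to escape: e+8=m, s+11=d, c+8=k, a+8=i, p+11=a, e+8=m.

mdkiam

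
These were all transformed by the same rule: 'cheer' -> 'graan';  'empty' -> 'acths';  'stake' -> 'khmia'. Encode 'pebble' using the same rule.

c(2)→g(6) and h(7)→r(17) fit y≡23x+12 (mod 26); the inverse of 23 mod 26 is 17. Treating letters as 0–25, the rule is x ↦ 23x + 12 (mod 26).
Applying it to pebble: p(15)→23·15+12≡19=t; e(4)→23·4+12≡0=a; b(1)→23·1+12≡9=j; b(1)→23·1+12≡9=j; l(11)→23·11+12≡5=f; e(4)→23·4+12≡0=a (all mod 26).

tajjfa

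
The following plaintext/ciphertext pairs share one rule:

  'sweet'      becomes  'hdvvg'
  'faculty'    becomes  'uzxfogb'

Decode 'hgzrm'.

stain

Each pair mirrors across the alphabet (s↔h, w↔d, e↔v): positions sum to 25. This is the alphabet-reversal cipher (Atbash): a becomes z, b becomes y, etc.
Reversing it on hgzrm: h↔s, g↔t, z↔a, r↔i, m↔n.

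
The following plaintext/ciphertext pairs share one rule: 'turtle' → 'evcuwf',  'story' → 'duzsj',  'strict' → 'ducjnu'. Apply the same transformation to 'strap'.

Shifts by position in turtle: pos 0: t→e (+11), pos 1: u→v (+1), pos 2: r→c (+11), pos 3: t→u (+1) — repeating every 2. A repeating key of period 2 is used — shifts +11, +1 over and over.
On strap: s+11=d, t+1=u, r+11=c, a+1=b, p+11=a.

ducba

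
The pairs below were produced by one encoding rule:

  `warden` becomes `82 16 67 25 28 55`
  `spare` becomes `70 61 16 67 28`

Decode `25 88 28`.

w(#23)→82 and a(#1)→16: differences scale by 3, so n = 3·pos + 13. Each letter becomes 3×(its alphabet position, a=1..z=26) + 13.
Reversing it on 25 88 28: 25→(25−13)÷3=4=d, 88→(88−13)÷3=25=y, 28→(28−13)÷3=5=e.

dye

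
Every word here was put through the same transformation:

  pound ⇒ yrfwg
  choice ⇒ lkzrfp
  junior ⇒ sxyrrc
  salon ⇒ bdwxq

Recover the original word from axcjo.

Shifts by position in pound: pos 0: p→y (+9), pos 1: o→r (+3), pos 2: u→f (+11), pos 3: n→w (+9), pos 4: d→g (+3) — repeating every 3. The shifts repeat in a cycle of length 3: positions 0,1,… shift by +9, +3, +11, then the pattern repeats.
Undoing it on axcjo: a−9=r, x−3=u, c−11=r, j−9=a, o−3=l.

rural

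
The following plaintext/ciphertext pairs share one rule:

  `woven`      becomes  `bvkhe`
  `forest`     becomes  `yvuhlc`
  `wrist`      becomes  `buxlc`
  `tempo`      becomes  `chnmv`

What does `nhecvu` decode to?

mentor

Treating letters as 0–25, the rule is x ↦ 17x + 17 (mod 26).
Decoding nhecvu: n(13)→23·(13−17)≡12=m; h(7)→23·(7−17)≡4=e; e(4)→23·(4−17)≡13=n; c(2)→23·(2−17)≡19=t; v(21)→23·(21−17)≡14=o; u(20)→23·(20−17)≡17=r (all mod 26).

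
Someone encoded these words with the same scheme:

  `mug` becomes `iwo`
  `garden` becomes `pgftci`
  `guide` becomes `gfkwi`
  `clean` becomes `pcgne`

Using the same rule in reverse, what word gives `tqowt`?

rumor

The output letters match the input read backwards, each shifted +2: mug reversed is gum. The word is reversed, then every letter is shifted forward by 2.
Reversing it on tqowt: shift back: t−2=r, q−2=o, o−2=m, w−2=u, t−2=r → romur; then reverse → rumor.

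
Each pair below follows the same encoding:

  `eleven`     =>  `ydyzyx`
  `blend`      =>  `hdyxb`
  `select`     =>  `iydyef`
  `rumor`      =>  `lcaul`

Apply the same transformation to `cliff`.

e(4)→y(24) and l(11)→d(3) fit y≡23x+10 (mod 26); the inverse of 23 mod 26 is 17. Treating letters as 0–25, the rule is x ↦ 23x + 10 (mod 26).
On cliff: c(2)→23·2+10≡4=e; l(11)→23·11+10≡3=d; i(8)→23·8+10≡12=m; f(5)→23·5+10≡21=v; f(5)→23·5+10≡21=v (all mod 26).

edmvv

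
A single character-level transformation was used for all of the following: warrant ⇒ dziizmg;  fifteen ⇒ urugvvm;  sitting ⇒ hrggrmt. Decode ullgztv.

footage

Each letter is replaced by its mirror in the alphabet: a↔z, b↔y, c↔x, and so on (the Atbash cipher).
Reversing it on ullgztv: u↔f, l↔o, l↔o, g↔t, z↔a, t↔g, v↔e.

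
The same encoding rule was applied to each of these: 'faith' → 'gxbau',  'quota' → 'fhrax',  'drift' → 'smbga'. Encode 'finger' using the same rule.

f(5)→g(6) and a(0)→x(23) fit y≡7x+23 (mod 26); the inverse of 7 mod 26 is 15. Each letter's alphabet position (a=0..z=25) is mapped through 7·x+23 mod 26 — an affine cipher.
On finger: f(5)→7·5+23≡6=g; i(8)→7·8+23≡1=b; n(13)→7·13+23≡10=k; g(6)→7·6+23≡13=n; e(4)→7·4+23≡25=z; r(17)→7·17+23≡12=m (all mod 26).

gbknzm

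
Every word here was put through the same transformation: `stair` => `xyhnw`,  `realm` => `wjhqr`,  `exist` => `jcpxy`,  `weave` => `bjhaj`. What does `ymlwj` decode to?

Shifts by position in stair: pos 0: s→x (+5), pos 1: t→y (+5), pos 2: a→h (+7), pos 3: i→n (+5), pos 4: r→w (+5) — repeating every 3. The shifts repeat in a cycle of length 3: positions 0,1,… shift by +5, +5, +7, then the pattern repeats.
Reversing it on ymlwj: y−5=t, m−5=h, l−7=e, w−5=r, j−5=e.

there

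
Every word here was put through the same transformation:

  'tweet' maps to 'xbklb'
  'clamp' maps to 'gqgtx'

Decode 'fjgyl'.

In tweet: t→x is +4, w→b is +5, e→k is +6, e→l is +7 — the shift increases by 1 each position. Each letter shifts forward by (position + 4), i.e. 4, 5, 6, … — the shift grows by one for each successive letter.
Reversing it on fjgyl: f−4=b, j−5=e, g−6=a, y−7=r, l−8=d.

beard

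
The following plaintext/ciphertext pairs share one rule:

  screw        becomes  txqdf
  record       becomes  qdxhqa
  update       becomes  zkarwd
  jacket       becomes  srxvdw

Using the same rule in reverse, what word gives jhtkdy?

s(18)→t(19) and c(2)→x(23) fit y≡3x+17 (mod 26); the inverse of 3 mod 26 is 9. Each letter's alphabet position (a=0..z=25) is mapped through 3·x+17 mod 26 — an affine cipher.
Reversing it on jhtkdy: j(9)→9·(9−17)≡6=g; h(7)→9·(7−17)≡14=o; t(19)→9·(19−17)≡18=s; k(10)→9·(10−17)≡15=p; d(3)→9·(3−17)≡4=e; y(24)→9·(24−17)≡11=l (all mod 26).

gospel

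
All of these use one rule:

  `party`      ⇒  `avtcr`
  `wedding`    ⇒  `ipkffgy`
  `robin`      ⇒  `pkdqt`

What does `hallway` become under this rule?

The output letters match the input read backwards, each shifted +2: party reversed is ytrap. Read the word backwards and shift each letter +2.
On hallway: reverse → yawllah; then shift: y+2=a, a+2=c, w+2=y, l+2=n, l+2=n, a+2=c, h+2=j.

acynncj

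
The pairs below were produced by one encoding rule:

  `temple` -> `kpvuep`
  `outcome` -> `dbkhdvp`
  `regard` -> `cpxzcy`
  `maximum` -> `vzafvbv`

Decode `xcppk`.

greet

t(19)→k(10) and e(4)→p(15) fit y≡17x+25 (mod 26); the inverse of 17 mod 26 is 23. Each letter's alphabet position (a=0..z=25) is mapped through 17·x+25 mod 26 — an affine cipher.
Decoding xcppk: x(23)→23·(23−25)≡6=g; c(2)→23·(2−25)≡17=r; p(15)→23·(15−25)≡4=e; p(15)→23·(15−25)≡4=e; k(10)→23·(10−25)≡19=t (all mod 26).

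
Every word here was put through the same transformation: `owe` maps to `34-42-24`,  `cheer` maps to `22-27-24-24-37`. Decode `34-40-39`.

out

o is letter #15 and maps to 34: an offset of 19. Each letter is replaced by its alphabet position (a=1..z=26) + 19.
Undoing it on 34-40-39: 34→(34−19)÷1=15=o, 40→(40−19)÷1=21=u, 39→(39−19)÷1=20=t.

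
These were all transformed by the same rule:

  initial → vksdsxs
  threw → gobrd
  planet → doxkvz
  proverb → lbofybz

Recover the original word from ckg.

was

The output letters match the input read backwards, each shifted +10: initial reversed is laitini. Two steps: reverse the string, then apply a Caesar shift of +10.
Decoding ckg: shift back: c−10=s, k−10=a, g−10=w → saw; then reverse → was.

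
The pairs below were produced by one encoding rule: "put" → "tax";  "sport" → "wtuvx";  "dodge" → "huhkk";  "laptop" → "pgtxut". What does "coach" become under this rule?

guggl

Vowels shift forward by 6 and consonants shift forward by 4.
On coach: c(cons)+4=g, o(vowel)+6=u, a(vowel)+6=g, c(cons)+4=g, h(cons)+4=l.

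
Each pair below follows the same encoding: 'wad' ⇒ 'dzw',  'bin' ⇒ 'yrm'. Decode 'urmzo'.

final

This is the alphabet-reversal cipher (Atbash): a becomes z, b becomes y, etc.
Decoding urmzo: u↔f, r↔i, m↔n, z↔a, o↔l.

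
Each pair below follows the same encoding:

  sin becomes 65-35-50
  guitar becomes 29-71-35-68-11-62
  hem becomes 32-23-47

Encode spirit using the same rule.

65-56-35-62-35-68

s(#19)→65 and i(#9)→35: differences scale by 3, so n = 3·pos + 8. The formula is n = 3×(alphabet index, a=1) + 8.
Applying it to spirit: s=19→65, p=16→56, i=9→35, r=18→62, i=9→35, t=20→68.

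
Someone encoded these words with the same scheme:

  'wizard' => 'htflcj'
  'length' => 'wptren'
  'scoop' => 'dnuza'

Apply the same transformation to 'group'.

Shifts by position in wizard: pos 0: w→h (+11), pos 1: i→t (+11), pos 2: z→f (+6), pos 3: a→l (+11), pos 4: r→c (+11), pos 5: d→j (+6) — repeating every 3. The shifts repeat in a cycle of length 3: positions 0,1,… shift by +11, +11, +6, then the pattern repeats.
For group: g+11=r, r+11=c, o+6=u, u+11=f, p+11=a.

rcufa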